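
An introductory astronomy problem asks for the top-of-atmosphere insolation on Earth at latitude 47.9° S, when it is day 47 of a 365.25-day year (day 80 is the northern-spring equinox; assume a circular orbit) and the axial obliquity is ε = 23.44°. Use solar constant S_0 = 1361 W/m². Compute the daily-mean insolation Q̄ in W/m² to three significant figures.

Q̄ ≈ 400 W/m²

Solar longitude: L_s = 360° × (47 − 80)/365.25 = -32.526°, i.e. -32.526° + 360° = 327.474°.
sin δ = sin 23.44° × sin 327.474° = -0.21388, so δ = -12.350°.
cos h₀ = −tan(-47.9°) tan(-12.350°) = -0.2423, h₀ = 1.8155 rad.
Bracket: h₀ sin ϕ sin δ + cos ϕ cos δ sin h₀ = 1.8155×-0.74198×-0.21388 + 0.67043×0.97686×0.97020 = 0.288110 + 0.635400 = 0.923510.
Q̄ = (S_0/π) × [bracket] = (1361/π) × 0.923510 = 400.1 W/m².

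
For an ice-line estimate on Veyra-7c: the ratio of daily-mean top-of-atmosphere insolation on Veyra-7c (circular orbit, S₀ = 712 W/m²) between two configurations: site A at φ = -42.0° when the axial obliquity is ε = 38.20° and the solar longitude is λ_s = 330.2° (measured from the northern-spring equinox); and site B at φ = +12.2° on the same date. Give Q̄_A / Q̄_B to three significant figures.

— Configuration A (φ=-42.0°):
Solar declination: sin δ = sin ε · sin λ_s = sin 38.20° × sin 330.2° = -0.30733, so δ = -17.899°.
cos H₀ = −tan(-42.0°) tan(-17.899°) = -0.2908, H₀ = 1.8659 rad.
Bracket: H₀ sin φ sin δ + cos φ cos δ sin H₀ = 1.8659×-0.66913×-0.30733 + 0.74314×0.95160×0.95678 = 0.383711 + 0.676608 = 1.060319.
Q̄ = (S₀/π) × [bracket] = (712/π) × 1.060319 = 240.31 W/m².
— Configuration B (φ=+12.2°):
cos H₀ = −tan(+12.2°) tan(-17.899°) = 0.0698, H₀ = 1.5009 rad.
Bracket: H₀ sin φ sin δ + cos φ cos δ sin H₀ = 1.5009×0.21132×-0.30733 + 0.97742×0.95160×0.99756 = -0.097476 + 0.927843 = 0.830367.
Q̄ = (S₀/π) × [bracket] = (712/π) × 0.830367 = 188.19 W/m².
Ratio Q̄_A / Q̄_B = 240.31 / 188.19 = 1.277.

Q̄_A / Q̄_B ≈ 1.28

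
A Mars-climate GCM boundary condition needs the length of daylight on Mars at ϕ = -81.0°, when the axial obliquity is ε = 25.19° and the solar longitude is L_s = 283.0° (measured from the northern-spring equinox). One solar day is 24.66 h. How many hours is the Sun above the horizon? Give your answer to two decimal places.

Solar declination: sin δ = sin ε · sin L_s = sin 25.19° × sin 283.0° = -0.41471, so δ = -24.501°.
Sunrise equation: cos h₀ = −tan ϕ · tan δ = -2.8775 ≤ −1, so the Sun never sets (polar day) and h₀ = π.
Daylight = 2h₀/(2π) × 24.66 h = (3.1416/π) × 24.66 = 24.66 h.

24.66 h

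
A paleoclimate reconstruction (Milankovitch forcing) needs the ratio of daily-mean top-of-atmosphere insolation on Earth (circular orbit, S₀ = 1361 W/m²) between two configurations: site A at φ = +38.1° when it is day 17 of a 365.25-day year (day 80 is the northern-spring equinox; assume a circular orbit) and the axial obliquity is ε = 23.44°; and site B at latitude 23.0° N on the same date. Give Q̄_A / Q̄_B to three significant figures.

— Configuration A (φ=+38.1°):
Solar longitude: λ_s = 360° × (17 − 80)/365.25 = -62.094°, i.e. -62.094° + 360° = 297.906°.
sin δ = sin 23.44° × sin 297.906° = -0.35153, so δ = -20.581°.
cos H₀ = −tan(+38.1°) tan(-20.581°) = 0.2944, H₀ = 1.2719 rad.
Bracket: H₀ sin φ sin δ + cos φ cos δ sin H₀ = 1.2719×0.61704×-0.35153 + 0.78694×0.93618×0.95567 = -0.275885 + 0.704059 = 0.428174.
Q̄ = (S₀/π) × [bracket] = (1361/π) × 0.428174 = 185.49 W/m².
— Configuration B (φ=+23.0°):
cos H₀ = −tan(+23.0°) tan(-20.581°) = 0.1594, H₀ = 1.4107 rad.
Bracket: H₀ sin φ sin δ + cos φ cos δ sin H₀ = 1.4107×0.39073×-0.35153 + 0.92050×0.93618×0.98722 = -0.193764 + 0.850740 = 0.656976.
Q̄ = (S₀/π) × [bracket] = (1361/π) × 0.656976 = 284.61 W/m².
Ratio Q̄_A / Q̄_B = 185.49 / 284.61 = 0.6517.

Q̄_A / Q̄_B ≈ 0.652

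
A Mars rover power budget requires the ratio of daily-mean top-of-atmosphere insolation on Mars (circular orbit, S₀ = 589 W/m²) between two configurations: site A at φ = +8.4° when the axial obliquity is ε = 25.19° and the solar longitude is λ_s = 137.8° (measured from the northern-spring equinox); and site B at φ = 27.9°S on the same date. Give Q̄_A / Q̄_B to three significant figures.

Q̄_A / Q̄_B ≈ 1.57

— Configuration A (φ=+8.4°):
Solar declination: sin δ = sin ε · sin λ_s = sin 25.19° × sin 137.8° = 0.28590, so δ = +16.613°.
cos H₀ = −tan(+8.4°) tan(+16.613°) = -0.0441, H₀ = 1.6149 rad.
Bracket: H₀ sin φ sin δ + cos φ cos δ sin H₀ = 1.6149×0.14608×0.28590 + 0.98927×0.95826×0.99903 = 0.067445 + 0.947058 = 1.014503.
Q̄ = (S₀/π) × [bracket] = (589/π) × 1.014503 = 190.20 W/m².
— Configuration B (φ=-27.9°):
cos H₀ = −tan(-27.9°) tan(+16.613°) = 0.1580, H₀ = 1.4122 rad.
Bracket: H₀ sin φ sin δ + cos φ cos δ sin H₀ = 1.4122×-0.46793×0.28590 + 0.88377×0.95826×0.98744 = -0.188926 + 0.836245 = 0.647319.
Q̄ = (S₀/π) × [bracket] = (589/π) × 0.647319 = 121.36 W/m².
Ratio Q̄_A / Q̄_B = 190.20 / 121.36 = 1.567.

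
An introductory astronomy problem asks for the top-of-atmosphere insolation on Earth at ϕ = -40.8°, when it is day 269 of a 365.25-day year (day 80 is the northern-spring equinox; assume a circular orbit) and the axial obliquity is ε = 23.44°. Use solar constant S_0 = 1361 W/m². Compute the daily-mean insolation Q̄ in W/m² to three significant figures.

Solar longitude: L_s = 360° × (269 − 80)/365.25 = 186.283°.
sin δ = sin 23.44° × sin 186.283° = -0.04354, so δ = -2.495°.
cos h₀ = −tan(-40.8°) tan(-2.495°) = -0.0376, h₀ = 1.6084 rad.
Bracket: h₀ sin ϕ sin δ + cos ϕ cos δ sin h₀ = 1.6084×-0.65342×-0.04354 + 0.75700×0.99905×0.99929 = 0.045759 + 0.755744 = 0.801503.
Q̄ = (S_0/π) × [bracket] = (1361/π) × 0.801503 = 347.2 W/m².

Q̄ ≈ 347 W/m²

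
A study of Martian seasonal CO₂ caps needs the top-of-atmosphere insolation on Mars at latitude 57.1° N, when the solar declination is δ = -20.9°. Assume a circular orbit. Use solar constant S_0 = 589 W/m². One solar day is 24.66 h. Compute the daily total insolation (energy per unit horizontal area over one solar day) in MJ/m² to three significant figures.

cos h₀ = −tan(+57.1°) tan(-20.900°) = 0.5903, h₀ = 0.9394 rad.
Bracket: h₀ sin ϕ sin δ + cos ϕ cos δ sin h₀ = 0.9394×0.83962×-0.35674 + 0.54317×0.93420×0.80721 = -0.281375 + 0.409602 = 0.128227.
Q̄ = (S_0/π) × [bracket] = (589/π) × 0.128227 = 24.041 W/m².
Daily total = Q̄ × 24.66 h × 3600 s/h = 24.041 × 24.66 × 3600 / 10⁶ = 2.134 MJ/m².

2.13 MJ/m²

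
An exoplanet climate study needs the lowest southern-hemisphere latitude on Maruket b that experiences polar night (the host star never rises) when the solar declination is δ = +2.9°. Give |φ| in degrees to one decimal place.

Polar night requires cos H₀ = −tan φ tan δ ≥ 1, i.e. tan φ tan δ ≤ −1.
The boundary is |tan φ| · |tan δ| = 1, so |φ| = 90° − |δ| = 90° − 2.9° = 87.1° in the southern hemisphere.

|φ| = 87.1°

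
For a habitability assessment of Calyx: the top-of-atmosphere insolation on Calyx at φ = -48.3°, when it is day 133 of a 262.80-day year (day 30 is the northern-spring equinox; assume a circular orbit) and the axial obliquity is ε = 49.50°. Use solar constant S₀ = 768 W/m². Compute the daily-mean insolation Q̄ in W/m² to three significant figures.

Q̄ ≈ 33.5 W/m²

Solar longitude: λ_s = 360° × (133 − 30)/262.80 = 141.096°.
sin δ = sin 49.50° × sin 141.096° = 0.47755, so δ = +28.525°.
cos H₀ = −tan(-48.3°) tan(+28.525°) = 0.6100, H₀ = 0.9147 rad.
Bracket: H₀ sin φ sin δ + cos φ cos δ sin H₀ = 0.9147×-0.74664×0.47755 + 0.66523×0.87860×0.79237 = -0.326144 + 0.463117 = 0.136973.
Q̄ = (S₀/π) × [bracket] = (768/π) × 0.136973 = 33.48 W/m².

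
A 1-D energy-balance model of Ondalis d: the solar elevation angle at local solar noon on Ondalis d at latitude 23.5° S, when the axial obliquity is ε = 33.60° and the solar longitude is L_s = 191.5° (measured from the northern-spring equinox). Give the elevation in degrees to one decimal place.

72.8°

Solar declination: sin δ = sin ε · sin L_s = sin 33.60° × sin 191.5° = -0.11033, so δ = -6.334°.
At local noon the hour angle is zero, so the zenith angle equals |ϕ − δ| = |-23.5° − (-6.334°)| = 17.166°.
Elevation = 90° − 17.166° = 72.8°.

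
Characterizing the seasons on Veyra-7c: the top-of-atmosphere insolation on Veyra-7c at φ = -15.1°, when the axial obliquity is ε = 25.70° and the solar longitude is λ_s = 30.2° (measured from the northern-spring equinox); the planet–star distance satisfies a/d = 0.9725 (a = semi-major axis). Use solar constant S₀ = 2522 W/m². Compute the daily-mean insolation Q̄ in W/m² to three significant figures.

Solar declination: sin δ = sin ε · sin λ_s = sin 25.70° × sin 30.2° = 0.21814, so δ = +12.600°.
cos H₀ = −tan(-15.1°) tan(+12.600°) = 0.0603, H₀ = 1.5104 rad.
Bracket: H₀ sin φ sin δ + cos φ cos δ sin H₀ = 1.5104×-0.26050×0.21814 + 0.96547×0.97592×0.99818 = -0.085829 + 0.940507 = 0.854678.
Inverse-square distance factor (a/d)² = 0.9725² = 0.945756.
Q̄ = (S₀/π) × 0.945756 × [bracket] = (2522/π) × 0.945756 × 0.854678 = 648.9 W/m².

Q̄ ≈ 649 W/m²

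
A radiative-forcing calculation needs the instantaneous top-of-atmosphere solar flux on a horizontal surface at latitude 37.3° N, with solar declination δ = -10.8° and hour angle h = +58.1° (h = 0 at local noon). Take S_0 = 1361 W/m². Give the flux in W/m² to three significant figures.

407 W/m²

cos θ_z = sin ϕ sin δ + cos ϕ cos δ cos h = -0.113551 + 0.412913 = 0.299362.
Flux = S_0 · cos θ_z = 1361 × 0.299362 = 407.4 W/m².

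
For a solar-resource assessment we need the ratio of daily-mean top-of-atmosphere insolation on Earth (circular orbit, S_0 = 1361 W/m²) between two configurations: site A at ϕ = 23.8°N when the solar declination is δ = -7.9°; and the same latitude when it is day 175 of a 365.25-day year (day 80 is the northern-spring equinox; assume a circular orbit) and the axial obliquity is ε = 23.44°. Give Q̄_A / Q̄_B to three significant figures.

— Configuration A (ϕ=+23.8°):
cos h₀ = −tan(+23.8°) tan(-7.900°) = 0.0612, h₀ = 1.5096 rad.
Bracket: h₀ sin ϕ sin δ + cos ϕ cos δ sin h₀ = 1.5096×0.40355×-0.13744 + 0.91496×0.99051×0.99813 = -0.083728 + 0.904582 = 0.820854.
Q̄ = (S_0/π) × [bracket] = (1361/π) × 0.820854 = 355.61 W/m².
— Configuration B (ϕ=+23.8°):
Solar longitude: L_s = 360° × (175 − 80)/365.25 = 93.634°.
sin δ = sin 23.44° × sin 93.634° = 0.39699, so δ = +23.390°.
cos h₀ = −tan(+23.8°) tan(+23.390°) = -0.1908, h₀ = 1.7627 rad.
Bracket: h₀ sin ϕ sin δ + cos ϕ cos δ sin h₀ = 1.7627×0.40355×0.39699 + 0.91496×0.91782×0.98163 = 0.282394 + 0.824342 = 1.106736.
Q̄ = (S_0/π) × [bracket] = (1361/π) × 1.106736 = 479.46 W/m².
Ratio Q̄_A / Q̄_B = 355.61 / 479.46 = 0.7417.

Q̄_A / Q̄_B ≈ 0.742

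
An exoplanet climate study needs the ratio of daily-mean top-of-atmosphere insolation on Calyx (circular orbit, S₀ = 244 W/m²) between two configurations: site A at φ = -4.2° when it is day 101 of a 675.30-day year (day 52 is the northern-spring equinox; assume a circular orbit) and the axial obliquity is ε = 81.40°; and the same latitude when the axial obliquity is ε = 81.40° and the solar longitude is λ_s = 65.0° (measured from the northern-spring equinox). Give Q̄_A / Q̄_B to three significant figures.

Q̄_A / Q̄_B ≈ 2.46

— Configuration A (φ=-4.2°):
Solar longitude: λ_s = 360° × (101 − 52)/675.30 = 26.122°.
sin δ = sin 81.40° × sin 26.122° = 0.43533, so δ = +25.806°.
cos H₀ = −tan(-4.2°) tan(+25.806°) = 0.0355, H₀ = 1.5353 rad.
Bracket: H₀ sin φ sin δ + cos φ cos δ sin H₀ = 1.5353×-0.07324×0.43533 + 0.99731×0.90027×0.99937 = -0.048951 + 0.897283 = 0.848332.
Q̄ = (S₀/π) × [bracket] = (244/π) × 0.848332 = 65.888 W/m².
— Configuration B (φ=-4.2°):
Solar declination: sin δ = sin ε · sin λ_s = sin 81.40° × sin 65.0° = 0.89612, so δ = +63.652°.
cos H₀ = −tan(-4.2°) tan(+63.652°) = 0.1483, H₀ = 1.4220 rad.
Bracket: H₀ sin φ sin δ + cos φ cos δ sin H₀ = 1.4220×-0.07324×0.89612 + 0.99731×0.44382×0.98895 = -0.093328 + 0.437735 = 0.344407.
Q̄ = (S₀/π) × [bracket] = (244/π) × 0.344407 = 26.749 W/m².
Ratio Q̄_A / Q̄_B = 65.888 / 26.749 = 2.463.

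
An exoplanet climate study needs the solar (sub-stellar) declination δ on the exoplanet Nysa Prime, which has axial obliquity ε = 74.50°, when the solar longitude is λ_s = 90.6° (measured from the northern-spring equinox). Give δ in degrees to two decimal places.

δ = +74.49°

sin δ = sin ε · sin λ_s = sin 74.50° × sin 90.6° = 0.963578.
δ = arcsin(0.963578) = +74.49°.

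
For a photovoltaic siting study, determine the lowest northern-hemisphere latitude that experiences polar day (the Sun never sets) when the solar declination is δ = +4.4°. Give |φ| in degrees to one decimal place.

|φ| = 85.6°

Polar day requires cos H₀ = −tan φ tan δ ≤ −1, i.e. tan φ tan δ ≥ 1.
The boundary is |tan φ| · |tan δ| = 1, so |φ| = 90° − |δ| = 90° − 4.4° = 85.6° in the northern hemisphere.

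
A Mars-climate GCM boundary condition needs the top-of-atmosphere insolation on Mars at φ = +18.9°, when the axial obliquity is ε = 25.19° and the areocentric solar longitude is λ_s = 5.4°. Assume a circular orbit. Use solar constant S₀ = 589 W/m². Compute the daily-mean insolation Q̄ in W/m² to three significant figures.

sin δ = sin 25.19° × sin 5.4° = 0.04005, so δ = +2.296°.
cos H₀ = −tan(+18.9°) tan(+2.296°) = -0.0137, H₀ = 1.5845 rad.
Bracket: H₀ sin φ sin δ + cos φ cos δ sin H₀ = 1.5845×0.32392×0.04005 + 0.94609×0.99920×0.99991 = 0.020556 + 0.945248 = 0.965804.
Q̄ = (S₀/π) × [bracket] = (589/π) × 0.965804 = 181.1 W/m².

Q̄ ≈ 181 W/m²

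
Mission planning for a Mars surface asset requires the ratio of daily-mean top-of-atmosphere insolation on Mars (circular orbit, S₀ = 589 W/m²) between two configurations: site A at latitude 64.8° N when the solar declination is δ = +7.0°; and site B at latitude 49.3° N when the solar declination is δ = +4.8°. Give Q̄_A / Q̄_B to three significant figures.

Q̄_A / Q̄_B ≈ 0.811

— Configuration A (φ=+64.8°):
cos H₀ = −tan(+64.8°) tan(+7.000°) = -0.2609, H₀ = 1.8348 rad.
Bracket: H₀ sin φ sin δ + cos φ cos δ sin H₀ = 1.8348×0.90483×0.12187 + 0.42578×0.99255×0.96536 = 0.202326 + 0.407969 = 0.610295.
Q̄ = (S₀/π) × [bracket] = (589/π) × 0.610295 = 114.42 W/m².
— Configuration B (φ=+49.3°):
cos H₀ = −tan(+49.3°) tan(+4.800°) = -0.0976, H₀ = 1.6686 rad.
Bracket: H₀ sin φ sin δ + cos φ cos δ sin H₀ = 1.6686×0.75813×0.08368 + 0.65210×0.99649×0.99522 = 0.105857 + 0.646705 = 0.752562.
Q̄ = (S₀/π) × [bracket] = (589/π) × 0.752562 = 141.09 W/m².
Ratio Q̄_A / Q̄_B = 114.42 / 141.09 = 0.8110.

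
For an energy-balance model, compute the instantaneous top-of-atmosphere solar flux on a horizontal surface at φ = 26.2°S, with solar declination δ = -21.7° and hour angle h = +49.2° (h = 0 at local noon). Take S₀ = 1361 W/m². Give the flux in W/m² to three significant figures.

cos θ_z = sin φ sin δ + cos φ cos δ cos h = 0.163245 + 0.544738 = 0.707983.
Flux = S₀ · cos θ_z = 1361 × 0.707983 = 963.6 W/m².

964 W/m²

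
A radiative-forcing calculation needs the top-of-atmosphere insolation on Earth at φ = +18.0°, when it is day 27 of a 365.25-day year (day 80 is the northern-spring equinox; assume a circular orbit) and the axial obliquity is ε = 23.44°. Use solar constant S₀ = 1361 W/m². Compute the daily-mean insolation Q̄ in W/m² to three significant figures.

Solar longitude: λ_s = 360° × (27 − 80)/365.25 = -52.238°, i.e. -52.238° + 360° = 307.762°.
sin δ = sin 23.44° × sin 307.762° = -0.31448, so δ = -18.329°.
cos H₀ = −tan(+18.0°) tan(-18.329°) = 0.1076, H₀ = 1.4629 rad.
Bracket: H₀ sin φ sin δ + cos φ cos δ sin H₀ = 1.4629×0.30902×-0.31448 + 0.95106×0.94927×0.99419 = -0.142166 + 0.897567 = 0.755401.
Q̄ = (S₀/π) × [bracket] = (1361/π) × 0.755401 = 327.3 W/m².

Q̄ ≈ 327 W/m²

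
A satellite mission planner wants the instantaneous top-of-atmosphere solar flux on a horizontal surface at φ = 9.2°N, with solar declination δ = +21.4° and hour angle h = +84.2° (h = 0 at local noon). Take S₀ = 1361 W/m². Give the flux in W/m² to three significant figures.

206 W/m²

cos θ_z = sin φ sin δ + cos φ cos δ cos h = 0.058337 + 0.092879 = 0.151216.
Flux = S₀ · cos θ_z = 1361 × 0.151216 = 205.8 W/m².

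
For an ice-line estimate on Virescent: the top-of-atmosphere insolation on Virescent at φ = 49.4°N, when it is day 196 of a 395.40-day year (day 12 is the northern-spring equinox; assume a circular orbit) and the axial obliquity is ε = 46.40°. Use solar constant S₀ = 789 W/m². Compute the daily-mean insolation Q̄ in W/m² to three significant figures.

Solar longitude: λ_s = 360° × (196 − 12)/395.40 = 167.527°.
sin δ = sin 46.40° × sin 167.527° = 0.15641, so δ = +8.999°.
cos H₀ = −tan(+49.4°) tan(+8.999°) = -0.1848, H₀ = 1.7566 rad.
Bracket: H₀ sin φ sin δ + cos φ cos δ sin H₀ = 1.7566×0.75927×0.15641 + 0.65077×0.98769×0.98278 = 0.208609 + 0.631691 = 0.840300.
Q̄ = (S₀/π) × [bracket] = (789/π) × 0.840300 = 211.0 W/m².

Q̄ ≈ 211 W/m²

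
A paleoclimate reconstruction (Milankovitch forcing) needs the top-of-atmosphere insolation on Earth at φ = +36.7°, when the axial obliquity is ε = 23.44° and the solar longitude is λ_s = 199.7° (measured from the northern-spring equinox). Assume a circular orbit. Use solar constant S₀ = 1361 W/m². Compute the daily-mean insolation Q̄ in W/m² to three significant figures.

Q̄ ≈ 291 W/m²

Solar declination: sin δ = sin ε · sin λ_s = sin 23.44° × sin 199.7° = -0.13409, so δ = -7.706°.
cos H₀ = −tan(+36.7°) tan(-7.706°) = 0.1009, H₀ = 1.4698 rad.
Bracket: H₀ sin φ sin δ + cos φ cos δ sin H₀ = 1.4698×0.59763×-0.13409 + 0.80178×0.99097×0.99490 = -0.117784 + 0.790488 = 0.672704.
Q̄ = (S₀/π) × [bracket] = (1361/π) × 0.672704 = 291.4 W/m².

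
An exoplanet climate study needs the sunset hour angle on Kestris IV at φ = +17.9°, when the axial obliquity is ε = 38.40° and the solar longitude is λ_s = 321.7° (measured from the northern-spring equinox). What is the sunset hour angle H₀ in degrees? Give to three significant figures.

H₀ = 82.3°

Solar declination: sin δ = sin ε · sin λ_s = sin 38.40° × sin 321.7° = -0.38497, so δ = -22.642°.
cos H₀ = −tan φ · tan δ = −tan(+17.9°) × tan(-22.642°) = 0.1347, so H₀ = 1.4357 rad = 82.26°.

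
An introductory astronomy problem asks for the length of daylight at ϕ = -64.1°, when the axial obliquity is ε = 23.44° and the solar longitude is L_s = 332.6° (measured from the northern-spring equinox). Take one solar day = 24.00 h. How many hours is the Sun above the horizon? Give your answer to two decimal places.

15.01 h

Solar declination: sin δ = sin ε · sin L_s = sin 23.44° × sin 332.6° = -0.18306, so δ = -10.548°.
cos h₀ = −tan ϕ · tan δ = −tan(-64.1°) × tan(-10.548°) = -0.3835, so h₀ = 1.9644 rad = 112.55°.
Daylight = 2h₀/(2π) × 24.00 h = (1.9644/π) × 24.00 = 15.01 h.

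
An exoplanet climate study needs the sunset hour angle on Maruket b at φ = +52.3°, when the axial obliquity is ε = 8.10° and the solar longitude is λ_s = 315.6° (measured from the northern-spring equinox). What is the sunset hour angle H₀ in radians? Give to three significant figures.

H₀ = 1.44 rad

Solar declination: sin δ = sin ε · sin λ_s = sin 8.10° × sin 315.6° = -0.09858, so δ = -5.658°.
cos H₀ = −tan φ · tan δ = −tan(+52.3°) × tan(-5.658°) = 0.1282, so H₀ = 1.4423 rad = 82.64°.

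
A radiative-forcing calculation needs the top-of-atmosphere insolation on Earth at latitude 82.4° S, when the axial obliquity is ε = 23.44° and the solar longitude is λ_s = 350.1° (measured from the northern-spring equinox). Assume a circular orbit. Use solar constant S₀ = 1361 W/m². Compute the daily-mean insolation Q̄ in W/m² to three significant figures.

Solar declination: sin δ = sin ε · sin λ_s = sin 23.44° × sin 350.1° = -0.06839, so δ = -3.922°.
cos H₀ = −tan(-82.4°) tan(-3.922°) = -0.5138, H₀ = 2.1104 rad.
Bracket: H₀ sin φ sin δ + cos φ cos δ sin H₀ = 2.1104×-0.99122×-0.06839 + 0.13226×0.99766×0.85793 = 0.143063 + 0.113204 = 0.256267.
Q̄ = (S₀/π) × [bracket] = (1361/π) × 0.256267 = 111.0 W/m².

Q̄ ≈ 111 W/m²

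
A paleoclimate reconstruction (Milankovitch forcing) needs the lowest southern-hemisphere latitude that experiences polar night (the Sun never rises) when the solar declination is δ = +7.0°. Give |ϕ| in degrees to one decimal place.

|ϕ| = 83.0°

Polar night requires cos h₀ = −tan ϕ tan δ ≥ 1, i.e. tan ϕ tan δ ≤ −1.
The boundary is |tan ϕ| · |tan δ| = 1, so |ϕ| = 90° − |δ| = 90° − 7.0° = 83.0° in the southern hemisphere.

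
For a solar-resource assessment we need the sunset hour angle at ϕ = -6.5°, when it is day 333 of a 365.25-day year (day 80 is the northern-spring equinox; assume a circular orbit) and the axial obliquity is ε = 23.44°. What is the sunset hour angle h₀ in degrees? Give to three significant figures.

h₀ = 92.6°

Solar longitude: L_s = 360° × (333 − 80)/365.25 = 249.363°.
sin δ = sin 23.44° × sin 249.363° = -0.37226, so δ = -21.855°.
cos h₀ = −tan ϕ · tan δ = −tan(-6.5°) × tan(-21.855°) = -0.0457, so h₀ = 1.6165 rad = 92.62°.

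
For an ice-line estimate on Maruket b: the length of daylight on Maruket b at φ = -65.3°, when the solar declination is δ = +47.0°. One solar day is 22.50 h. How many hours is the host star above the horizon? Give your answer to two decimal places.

cos H₀ = −tan φ · tan δ = 2.3315 ≥ 1, so the host star never rises (polar night) and H₀ = 0.
Daylight = 2H₀/(2π) × 22.50 h = (0.0000/π) × 22.50 = 0.00 h.

0.00 h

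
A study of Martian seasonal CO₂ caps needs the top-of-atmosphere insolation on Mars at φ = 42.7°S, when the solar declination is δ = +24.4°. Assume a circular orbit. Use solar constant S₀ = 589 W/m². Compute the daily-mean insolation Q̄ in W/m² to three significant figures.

cos H₀ = −tan(-42.7°) tan(+24.400°) = 0.4186, H₀ = 1.1389 rad.
Bracket: H₀ sin φ sin δ + cos φ cos δ sin H₀ = 1.1389×-0.67816×0.41310 + 0.73491×0.91068×0.90818 = -0.319060 + 0.607816 = 0.288756.
Q̄ = (S₀/π) × [bracket] = (589/π) × 0.288756 = 54.14 W/m².

Q̄ ≈ 54.1 W/m²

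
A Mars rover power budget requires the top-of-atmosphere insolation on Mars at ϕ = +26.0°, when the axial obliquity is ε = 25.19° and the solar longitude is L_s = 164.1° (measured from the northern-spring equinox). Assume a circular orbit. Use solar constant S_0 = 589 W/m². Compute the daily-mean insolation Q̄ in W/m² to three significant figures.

Solar declination: sin δ = sin ε · sin L_s = sin 25.19° × sin 164.1° = 0.11660, so δ = +6.696°.
cos h₀ = −tan(+26.0°) tan(+6.696°) = -0.0573, h₀ = 1.6281 rad.
Bracket: h₀ sin ϕ sin δ + cos ϕ cos δ sin h₀ = 1.6281×0.43837×0.11660 + 0.89879×0.99318×0.99836 = 0.083219 + 0.891196 = 0.974415.
Q̄ = (S_0/π) × [bracket] = (589/π) × 0.974415 = 182.7 W/m².

Q̄ ≈ 183 W/m²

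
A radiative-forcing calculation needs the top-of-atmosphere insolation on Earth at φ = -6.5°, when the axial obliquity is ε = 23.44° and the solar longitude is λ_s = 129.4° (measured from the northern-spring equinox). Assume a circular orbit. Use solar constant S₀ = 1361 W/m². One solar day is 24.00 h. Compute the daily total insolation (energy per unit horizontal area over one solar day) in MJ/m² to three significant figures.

33.4 MJ/m²

Solar declination: sin δ = sin ε · sin λ_s = sin 23.44° × sin 129.4° = 0.30738, so δ = +17.902°.
cos H₀ = −tan(-6.5°) tan(+17.902°) = 0.0368, H₀ = 1.5340 rad.
Bracket: H₀ sin φ sin δ + cos φ cos δ sin H₀ = 1.5340×-0.11320×0.30738 + 0.99357×0.95159×0.99932 = -0.053376 + 0.944828 = 0.891452.
Q̄ = (S₀/π) × [bracket] = (1361/π) × 0.891452 = 386.19 W/m².
Daily total = Q̄ × 24.00 h × 3600 s/h = 386.19 × 24.00 × 3600 / 10⁶ = 33.37 MJ/m².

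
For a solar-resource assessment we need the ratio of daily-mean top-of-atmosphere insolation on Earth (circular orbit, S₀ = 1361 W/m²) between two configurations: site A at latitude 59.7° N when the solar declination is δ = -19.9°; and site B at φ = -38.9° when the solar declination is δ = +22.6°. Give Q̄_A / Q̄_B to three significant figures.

Q̄_A / Q̄_B ≈ 0.282

— Configuration A (φ=+59.7°):
cos H₀ = −tan(+59.7°) tan(-19.900°) = 0.6195, H₀ = 0.9027 rad.
Bracket: H₀ sin φ sin δ + cos φ cos δ sin H₀ = 0.9027×0.86340×-0.34038 + 0.50453×0.94029×0.78501 = -0.265289 + 0.372412 = 0.107123.
Q̄ = (S₀/π) × [bracket] = (1361/π) × 0.107123 = 46.408 W/m².
— Configuration B (φ=-38.9°):
cos H₀ = −tan(-38.9°) tan(+22.600°) = 0.3359, H₀ = 1.2283 rad.
Bracket: H₀ sin φ sin δ + cos φ cos δ sin H₀ = 1.2283×-0.62796×0.38430 + 0.77824×0.92321×0.94191 = -0.296420 + 0.676743 = 0.380323.
Q̄ = (S₀/π) × [bracket] = (1361/π) × 0.380323 = 164.76 W/m².
Ratio Q̄_A / Q̄_B = 46.408 / 164.76 = 0.2817.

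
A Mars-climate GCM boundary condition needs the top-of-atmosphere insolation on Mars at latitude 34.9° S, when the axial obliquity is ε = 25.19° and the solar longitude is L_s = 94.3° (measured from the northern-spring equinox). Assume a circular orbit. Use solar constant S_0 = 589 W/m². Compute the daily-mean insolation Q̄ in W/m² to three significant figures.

Solar declination: sin δ = sin ε · sin L_s = sin 25.19° × sin 94.3° = 0.42442, so δ = +25.114°.
cos h₀ = −tan(-34.9°) tan(+25.114°) = 0.3270, h₀ = 1.2377 rad.
Bracket: h₀ sin ϕ sin δ + cos ϕ cos δ sin h₀ = 1.2377×-0.57215×0.42442 + 0.82015×0.90546×0.94503 = -0.300553 + 0.701792 = 0.401239.
Q̄ = (S_0/π) × [bracket] = (589/π) × 0.401239 = 75.23 W/m².

Q̄ ≈ 75.2 W/m²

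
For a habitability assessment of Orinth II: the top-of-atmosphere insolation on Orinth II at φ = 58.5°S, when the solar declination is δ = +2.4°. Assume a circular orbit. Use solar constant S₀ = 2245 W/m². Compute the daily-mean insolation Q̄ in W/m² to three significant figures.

Q̄ ≈ 334 W/m²

cos H₀ = −tan(-58.5°) tan(+2.400°) = 0.0684, H₀ = 1.5023 rad.
Bracket: H₀ sin φ sin δ + cos φ cos δ sin H₀ = 1.5023×-0.85264×0.04188 + 0.52250×0.99912×0.99766 = -0.053645 + 0.520819 = 0.467174.
Q̄ = (S₀/π) × [bracket] = (2245/π) × 0.467174 = 333.8 W/m².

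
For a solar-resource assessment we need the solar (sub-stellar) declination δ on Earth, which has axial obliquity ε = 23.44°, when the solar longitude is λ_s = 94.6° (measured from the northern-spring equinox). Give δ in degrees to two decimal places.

sin δ = sin ε · sin λ_s = sin 23.44° × sin 94.6° = 0.396507.
δ = arcsin(0.396507) = +23.36°.

δ = +23.36°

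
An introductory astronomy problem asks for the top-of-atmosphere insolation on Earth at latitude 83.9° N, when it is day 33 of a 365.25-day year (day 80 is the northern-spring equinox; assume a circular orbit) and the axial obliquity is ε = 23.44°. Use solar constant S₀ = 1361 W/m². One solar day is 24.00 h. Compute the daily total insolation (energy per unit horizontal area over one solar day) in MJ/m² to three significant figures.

0.00 MJ/m²

Solar longitude: λ_s = 360° × (33 − 80)/365.25 = -46.324°, i.e. -46.324° + 360° = 313.676°.
sin δ = sin 23.44° × sin 313.676° = -0.28771, so δ = -16.721°.
cos H₀ = −tan(+83.9°) tan(-16.721°) = 2.8110 ≥ 1 ⇒ polar night, H₀ = 0 and Q̄ = 0.
Daily total = Q̄ × 24.00 h × 3600 s/h = 0.00 MJ/m².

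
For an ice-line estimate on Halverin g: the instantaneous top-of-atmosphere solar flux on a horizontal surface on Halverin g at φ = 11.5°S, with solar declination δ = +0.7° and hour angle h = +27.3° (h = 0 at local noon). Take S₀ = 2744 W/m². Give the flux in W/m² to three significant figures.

cos θ_z = sin φ sin δ + cos φ cos δ cos h = -0.002436 + 0.870713 = 0.868277.
Flux = S₀ · cos θ_z = 2744 × 0.868277 = 2383 W/m².

2.38e+03 W/m²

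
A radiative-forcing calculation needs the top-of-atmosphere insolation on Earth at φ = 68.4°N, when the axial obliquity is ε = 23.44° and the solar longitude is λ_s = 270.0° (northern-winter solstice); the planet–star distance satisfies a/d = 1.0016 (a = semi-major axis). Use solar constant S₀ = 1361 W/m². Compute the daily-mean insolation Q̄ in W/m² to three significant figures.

Solar declination: sin δ = sin ε · sin λ_s = sin 23.44° × sin 270.0° = -0.39779, so δ = -23.440°.
cos H₀ = −tan(+68.4°) tan(-23.440°) = 1.0951 ≥ 1 ⇒ polar night, H₀ = 0 and Q̄ = 0.
Inverse-square distance factor (a/d)² = 1.0016² = 1.003203.

Q̄ ≈ 0.00 W/m²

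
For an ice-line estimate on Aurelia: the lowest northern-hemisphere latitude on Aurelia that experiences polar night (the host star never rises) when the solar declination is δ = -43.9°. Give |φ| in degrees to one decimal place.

Polar night requires cos H₀ = −tan φ tan δ ≥ 1, i.e. tan φ tan δ ≤ −1.
The boundary is |tan φ| · |tan δ| = 1, so |φ| = 90° − |δ| = 90° − 43.9° = 46.1° in the northern hemisphere.

|φ| = 46.1°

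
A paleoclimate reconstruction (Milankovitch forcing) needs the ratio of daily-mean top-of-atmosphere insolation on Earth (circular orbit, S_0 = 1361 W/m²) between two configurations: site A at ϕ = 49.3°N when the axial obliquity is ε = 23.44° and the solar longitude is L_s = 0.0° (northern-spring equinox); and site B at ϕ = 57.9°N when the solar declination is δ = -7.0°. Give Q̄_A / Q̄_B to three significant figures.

— Configuration A (ϕ=+49.3°):
Solar declination: sin δ = sin ε · sin L_s = sin 23.44° × sin 0.0° = 0.00000, so δ = +0.000°.
cos h₀ = −tan(+49.3°) tan(+0.000°) = -0.0000, h₀ = 1.5708 rad.
Bracket: h₀ sin ϕ sin δ + cos ϕ cos δ sin h₀ = 1.5708×0.75813×0.00000 + 0.65210×1.00000×1.00000 = 0.000000 + 0.652100 = 0.652100.
Q̄ = (S_0/π) × [bracket] = (1361/π) × 0.652100 = 282.50 W/m².
— Configuration B (ϕ=+57.9°):
cos h₀ = −tan(+57.9°) tan(-7.000°) = 0.1957, h₀ = 1.3738 rad.
Bracket: h₀ sin ϕ sin δ + cos ϕ cos δ sin h₀ = 1.3738×0.84712×-0.12187 + 0.53140×0.99255×0.98066 = -0.141829 + 0.517240 = 0.375411.
Q̄ = (S_0/π) × [bracket] = (1361/π) × 0.375411 = 162.64 W/m².
Ratio Q̄_A / Q̄_B = 282.50 / 162.64 = 1.737.

Q̄_A / Q̄_B ≈ 1.74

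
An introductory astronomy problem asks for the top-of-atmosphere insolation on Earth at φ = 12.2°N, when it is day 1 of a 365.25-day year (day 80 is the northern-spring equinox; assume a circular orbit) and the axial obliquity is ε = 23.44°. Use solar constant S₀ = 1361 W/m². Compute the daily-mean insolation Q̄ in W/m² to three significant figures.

Q̄ ≈ 336 W/m²

Solar longitude: λ_s = 360° × (1 − 80)/365.25 = -77.864°, i.e. -77.864° + 360° = 282.136°.
sin δ = sin 23.44° × sin 282.136° = -0.38890, so δ = -22.886°.
cos H₀ = −tan(+12.2°) tan(-22.886°) = 0.0913, H₀ = 1.4794 rad.
Bracket: H₀ sin φ sin δ + cos φ cos δ sin H₀ = 1.4794×0.21132×-0.38890 + 0.97742×0.92128×0.99583 = -0.121581 + 0.896723 = 0.775142.
Q̄ = (S₀/π) × [bracket] = (1361/π) × 0.775142 = 335.8 W/m².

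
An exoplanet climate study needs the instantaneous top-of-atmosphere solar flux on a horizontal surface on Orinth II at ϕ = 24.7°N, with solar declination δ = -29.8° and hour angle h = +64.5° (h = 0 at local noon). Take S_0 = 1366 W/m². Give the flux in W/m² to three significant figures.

cos θ_z = sin ϕ sin δ + cos ϕ cos δ cos h = -0.207669 + 0.339403 = 0.131734.
Flux = S_0 · cos θ_z = 1366 × 0.131734 = 179.9 W/m².

180 W/m²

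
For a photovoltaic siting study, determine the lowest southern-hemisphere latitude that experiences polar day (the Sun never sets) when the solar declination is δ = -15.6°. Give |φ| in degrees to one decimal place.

Polar day requires cos H₀ = −tan φ tan δ ≤ −1, i.e. tan φ tan δ ≥ 1.
The boundary is |tan φ| · |tan δ| = 1, so |φ| = 90° − |δ| = 90° − 15.6° = 74.4° in the southern hemisphere.

|φ| = 74.4°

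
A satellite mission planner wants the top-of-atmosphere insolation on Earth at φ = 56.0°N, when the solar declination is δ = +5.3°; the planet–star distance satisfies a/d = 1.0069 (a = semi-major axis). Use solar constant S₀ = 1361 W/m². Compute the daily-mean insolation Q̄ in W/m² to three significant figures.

cos H₀ = −tan(+56.0°) tan(+5.300°) = -0.1375, H₀ = 1.7088 rad.
Bracket: H₀ sin φ sin δ + cos φ cos δ sin H₀ = 1.7088×0.82904×0.09237 + 0.55919×0.99572×0.99050 = 0.130857 + 0.551507 = 0.682364.
Inverse-square distance factor (a/d)² = 1.0069² = 1.013848.
Q̄ = (S₀/π) × 1.013848 × [bracket] = (1361/π) × 1.013848 × 0.682364 = 299.7 W/m².

Q̄ ≈ 300 W/m²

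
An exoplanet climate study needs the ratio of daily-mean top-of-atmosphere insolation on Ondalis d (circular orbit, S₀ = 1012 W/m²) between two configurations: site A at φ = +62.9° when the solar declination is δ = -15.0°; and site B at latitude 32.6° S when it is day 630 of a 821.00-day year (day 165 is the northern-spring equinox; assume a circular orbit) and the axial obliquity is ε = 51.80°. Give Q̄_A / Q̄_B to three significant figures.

— Configuration A (φ=+62.9°):
cos H₀ = −tan(+62.9°) tan(-15.000°) = 0.5236, H₀ = 1.0197 rad.
Bracket: H₀ sin φ sin δ + cos φ cos δ sin H₀ = 1.0197×0.89021×-0.25882 + 0.45554×0.96593×0.85195 = -0.234943 + 0.374875 = 0.139932.
Q̄ = (S₀/π) × [bracket] = (1012/π) × 0.139932 = 45.076 W/m².
— Configuration B (φ=-32.6°):
Solar longitude: λ_s = 360° × (630 − 165)/821.00 = 203.898°.
sin δ = sin 51.80° × sin 203.898° = -0.31835, so δ = -18.563°.
cos H₀ = −tan(-32.6°) tan(-18.563°) = -0.2148, H₀ = 1.7873 rad.
Bracket: H₀ sin φ sin δ + cos φ cos δ sin H₀ = 1.7873×-0.53877×-0.31835 + 0.84245×0.94797×0.97666 = 0.306553 + 0.779978 = 1.086531.
Q̄ = (S₀/π) × [bracket] = (1012/π) × 1.086531 = 350.00 W/m².
Ratio Q̄_A / Q̄_B = 45.076 / 350.00 = 0.1288.

Q̄_A / Q̄_B ≈ 0.129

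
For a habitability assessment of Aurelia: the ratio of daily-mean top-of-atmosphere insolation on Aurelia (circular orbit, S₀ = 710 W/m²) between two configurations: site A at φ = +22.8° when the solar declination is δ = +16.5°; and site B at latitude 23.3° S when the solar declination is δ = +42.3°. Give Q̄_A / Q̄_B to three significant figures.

— Configuration A (φ=+22.8°):
cos H₀ = −tan(+22.8°) tan(+16.500°) = -0.1245, H₀ = 1.6956 rad.
Bracket: H₀ sin φ sin δ + cos φ cos δ sin H₀ = 1.6956×0.38752×0.28402 + 0.92186×0.95882×0.99222 = 0.186624 + 0.877021 = 1.063645.
Q̄ = (S₀/π) × [bracket] = (710/π) × 1.063645 = 240.38 W/m².
— Configuration B (φ=-23.3°):
cos H₀ = −tan(-23.3°) tan(+42.300°) = 0.3919, H₀ = 1.1681 rad.
Bracket: H₀ sin φ sin δ + cos φ cos δ sin H₀ = 1.1681×-0.39555×0.67301 + 0.91845×0.73963×0.92002 = -0.310959 + 0.624982 = 0.314023.
Q̄ = (S₀/π) × [bracket] = (710/π) × 0.314023 = 70.969 W/m².
Ratio Q̄_A / Q̄_B = 240.38 / 70.969 = 3.387.

Q̄_A / Q̄_B ≈ 3.39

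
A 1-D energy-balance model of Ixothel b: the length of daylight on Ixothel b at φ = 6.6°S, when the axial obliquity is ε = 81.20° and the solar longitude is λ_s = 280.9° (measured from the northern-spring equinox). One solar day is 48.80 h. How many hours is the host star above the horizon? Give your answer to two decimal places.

31.91 h

Solar declination: sin δ = sin ε · sin λ_s = sin 81.20° × sin 280.9° = -0.97040, so δ = -76.025°.
cos H₀ = −tan φ · tan δ = −tan(-6.6°) × tan(-76.025°) = -0.4649, so H₀ = 2.0543 rad = 117.70°.
Daylight = 2H₀/(2π) × 48.80 h = (2.0543/π) × 48.80 = 31.91 h.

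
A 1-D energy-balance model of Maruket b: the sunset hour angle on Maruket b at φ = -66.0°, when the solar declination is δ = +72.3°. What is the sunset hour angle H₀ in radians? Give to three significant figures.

H₀ = 0.00 rad

cos H₀ = −tan φ · tan δ = 7.0378 ≥ 1, so the host star never rises (polar night) and H₀ = 0.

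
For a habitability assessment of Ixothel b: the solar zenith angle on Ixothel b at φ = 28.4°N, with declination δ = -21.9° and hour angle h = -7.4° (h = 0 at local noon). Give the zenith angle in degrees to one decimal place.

θ_z = 50.8°

cos θ_z = sin φ sin δ + cos φ cos δ cos h = -0.177402 + 0.809372 = 0.631970.
θ_z = arccos(0.631970) = 50.8°.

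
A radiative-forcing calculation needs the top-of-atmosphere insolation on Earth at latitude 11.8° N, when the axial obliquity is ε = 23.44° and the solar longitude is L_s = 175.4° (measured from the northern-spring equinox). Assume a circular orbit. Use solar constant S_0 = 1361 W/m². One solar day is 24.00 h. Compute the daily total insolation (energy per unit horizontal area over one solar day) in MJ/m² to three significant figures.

Solar declination: sin δ = sin ε · sin L_s = sin 23.44° × sin 175.4° = 0.03190, so δ = +1.828°.
cos h₀ = −tan(+11.8°) tan(+1.828°) = -0.0067, h₀ = 1.5775 rad.
Bracket: h₀ sin ϕ sin δ + cos ϕ cos δ sin h₀ = 1.5775×0.20450×0.03190 + 0.97887×0.99949×0.99998 = 0.010291 + 0.978351 = 0.988642.
Q̄ = (S_0/π) × [bracket] = (1361/π) × 0.988642 = 428.30 W/m².
Daily total = Q̄ × 24.00 h × 3600 s/h = 428.30 × 24.00 × 3600 / 10⁶ = 37.01 MJ/m².

37.0 MJ/m²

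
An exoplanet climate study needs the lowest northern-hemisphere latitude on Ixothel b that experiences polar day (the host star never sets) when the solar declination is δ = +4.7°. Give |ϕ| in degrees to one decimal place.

Polar day requires cos h₀ = −tan ϕ tan δ ≤ −1, i.e. tan ϕ tan δ ≥ 1.
The boundary is |tan ϕ| · |tan δ| = 1, so |ϕ| = 90° − |δ| = 90° − 4.7° = 85.3° in the northern hemisphere.

|ϕ| = 85.3°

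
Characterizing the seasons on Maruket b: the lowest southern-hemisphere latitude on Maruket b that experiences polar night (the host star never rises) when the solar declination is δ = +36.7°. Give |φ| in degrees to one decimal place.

|φ| = 53.3°

Polar night requires cos H₀ = −tan φ tan δ ≥ 1, i.e. tan φ tan δ ≤ −1.
The boundary is |tan φ| · |tan δ| = 1, so |φ| = 90° − |δ| = 90° − 36.7° = 53.3° in the southern hemisphere.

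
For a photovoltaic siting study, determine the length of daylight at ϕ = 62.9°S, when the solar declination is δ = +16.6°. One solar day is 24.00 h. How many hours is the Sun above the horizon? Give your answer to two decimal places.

7.25 h

cos h₀ = −tan ϕ · tan δ = −tan(-62.9°) × tan(+16.600°) = 0.5826, so h₀ = 0.9489 rad = 54.37°.
Daylight = 2h₀/(2π) × 24.00 h = (0.9489/π) × 24.00 = 7.25 h.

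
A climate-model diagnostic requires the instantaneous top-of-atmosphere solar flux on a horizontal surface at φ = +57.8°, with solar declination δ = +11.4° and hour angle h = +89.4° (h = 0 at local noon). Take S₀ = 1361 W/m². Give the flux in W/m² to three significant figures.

cos θ_z = sin φ sin δ + cos φ cos δ cos h = 0.167256 + 0.005470 = 0.172726.
Flux = S₀ · cos θ_z = 1361 × 0.172726 = 235.1 W/m².

235 W/m²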